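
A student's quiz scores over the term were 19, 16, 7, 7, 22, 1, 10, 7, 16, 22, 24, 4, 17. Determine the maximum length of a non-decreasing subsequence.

6

Let dp[i] be the length of the longest such subsequence ending at index i:
i:      1  2  3  4  5  6  7  8  9 10 11 12 13
a[i]:  19 16  7  7 22  1 10  7 16 22 24  4 17
dp:     1  1  1  2  3  1  3  3  4  5  6  2  5
Maximum dp value is 6.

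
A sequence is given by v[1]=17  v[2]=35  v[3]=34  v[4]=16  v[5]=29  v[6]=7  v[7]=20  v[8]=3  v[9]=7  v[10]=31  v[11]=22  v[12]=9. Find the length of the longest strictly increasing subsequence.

3

Track the smallest tail for each achievable length (strict):
17 → extends → [17]
35 → extends → [17, 35]
34 → replaces 35 → [17, 34]
16 → replaces 17 → [16, 34]
29 → replaces 34 → [16, 29]
7 → replaces 16 → [7, 29]
20 → replaces 29 → [7, 20]
3 → replaces 7 → [3, 20]
7 → replaces 20 → [3, 7]
31 → extends → [3, 7, 31]
22 → replaces 31 → [3, 7, 22]
9 → replaces 22 → [3, 7, 9]
Three tails, so the longest strictly increasing subsequence has length 3 (e.g. 17, 29, 31).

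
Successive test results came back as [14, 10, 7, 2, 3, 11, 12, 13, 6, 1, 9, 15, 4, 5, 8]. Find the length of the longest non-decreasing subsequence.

6

Track the smallest tail for each achievable length (allowing ties):
14 → extends → [14]
10 → replaces 14 → [10]
7 → replaces 10 → [7]
2 → replaces 7 → [2]
3 → extends → [2, 3]
11 → extends → [2, 3, 11]
12 → extends → [2, 3, 11, 12]
13 → extends → [2, 3, 11, 12, 13]
6 → replaces 11 → [2, 3, 6, 12, 13]
1 → replaces 2 → [1, 3, 6, 12, 13]
9 → replaces 12 → [1, 3, 6, 9, 13]
15 → extends → [1, 3, 6, 9, 13, 15]
4 → replaces 6 → [1, 3, 4, 9, 13, 15]
5 → replaces 9 → [1, 3, 4, 5, 13, 15]
8 → replaces 13 → [1, 3, 4, 5, 8, 15]
Six tails, so the longest non-decreasing subsequence has length 6 (e.g. 2, 3, 11, 12, 13, 15).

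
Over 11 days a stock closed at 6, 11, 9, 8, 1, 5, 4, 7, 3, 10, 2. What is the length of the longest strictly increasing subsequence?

4

Let dp[i] be the length of the longest such subsequence ending at index i:
i:      1  2  3  4  5  6  7  8  9 10 11
a[i]:   6 11  9  8  1  5  4  7  3 10  2
dp:     1  2  2  2  1  2  2  3  2  4  2
Maximum dp value is 4.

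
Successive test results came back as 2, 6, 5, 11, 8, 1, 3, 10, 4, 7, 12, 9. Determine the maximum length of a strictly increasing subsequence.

5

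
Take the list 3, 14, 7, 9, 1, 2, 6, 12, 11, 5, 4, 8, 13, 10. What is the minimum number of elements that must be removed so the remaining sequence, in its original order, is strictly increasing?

9

Fewest deletions = n − (longest strictly increasing subsequence).
Patience tails:
3 → extends → [3]
14 → extends → [3, 14]
7 → replaces 14 → [3, 7]
9 → extends → [3, 7, 9]
1 → replaces 3 → [1, 7, 9]
2 → replaces 7 → [1, 2, 9]
6 → replaces 9 → [1, 2, 6]
12 → extends → [1, 2, 6, 12]
11 → replaces 12 → [1, 2, 6, 11]
5 → replaces 6 → [1, 2, 5, 11]
4 → replaces 5 → [1, 2, 4, 11]
8 → replaces 11 → [1, 2, 4, 8]
13 → extends → [1, 2, 4, 8, 13]
10 → replaces 13 → [1, 2, 4, 8, 10]
Longest strictly increasing subsequence has length 5, so deletions = 14 − 5 = 9.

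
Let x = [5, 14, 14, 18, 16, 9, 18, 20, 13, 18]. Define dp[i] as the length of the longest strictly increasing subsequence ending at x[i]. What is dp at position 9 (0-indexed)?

dp[i] = 1 + max{dp[j] : j<i, x[j]<x[i]} (or 1 if no such j):
i:      0  1  2  3  4  5  6  7  8  9
x[i]:   5 14 14 18 16  9 18 20 13 18
dp:     1  2  2  3  3  2  4  5  3  4
At index 9 the value is 4.

4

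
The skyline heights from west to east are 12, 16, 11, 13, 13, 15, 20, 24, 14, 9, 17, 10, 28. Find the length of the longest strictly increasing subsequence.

6

Let dp[i] be the length of the longest such subsequence ending at index i:
i:      1  2  3  4  5  6  7  8  9 10 11 12 13
a[i]:  12 16 11 13 13 15 20 24 14  9 17 10 28
dp:     1  2  1  2  2  3  4  5  3  1  4  2  6
Maximum dp value is 6.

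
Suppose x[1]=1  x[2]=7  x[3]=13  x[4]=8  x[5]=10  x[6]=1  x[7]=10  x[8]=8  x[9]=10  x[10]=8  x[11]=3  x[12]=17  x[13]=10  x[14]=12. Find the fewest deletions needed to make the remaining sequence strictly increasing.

9

Fewest deletions = n − (longest strictly increasing subsequence).
Patience tails:
1 → extends → [1]
7 → extends → [1, 7]
13 → extends → [1, 7, 13]
8 → replaces 13 → [1, 7, 8]
10 → extends → [1, 7, 8, 10]
1 → already a tail → [1, 7, 8, 10]
10 → already a tail → [1, 7, 8, 10]
8 → already a tail → [1, 7, 8, 10]
10 → already a tail → [1, 7, 8, 10]
8 → already a tail → [1, 7, 8, 10]
3 → replaces 7 → [1, 3, 8, 10]
17 → extends → [1, 3, 8, 10, 17]
10 → already a tail → [1, 3, 8, 10, 17]
12 → replaces 17 → [1, 3, 8, 10, 12]
Longest strictly increasing subsequence has length 5, so deletions = 14 − 5 = 9.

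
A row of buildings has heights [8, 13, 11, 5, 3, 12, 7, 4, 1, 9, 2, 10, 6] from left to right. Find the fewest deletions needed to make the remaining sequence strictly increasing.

Fewest deletions = n − (longest strictly increasing subsequence).
Patience tails:
8 → extends → [8]
13 → extends → [8, 13]
11 → replaces 13 → [8, 11]
5 → replaces 8 → [5, 11]
3 → replaces 5 → [3, 11]
12 → extends → [3, 11, 12]
7 → replaces 11 → [3, 7, 12]
4 → replaces 7 → [3, 4, 12]
1 → replaces 3 → [1, 4, 12]
9 → replaces 12 → [1, 4, 9]
2 → replaces 4 → [1, 2, 9]
10 → extends → [1, 2, 9, 10]
6 → replaces 9 → [1, 2, 6, 10]
Longest strictly increasing subsequence has length 4, so deletions = 13 − 4 = 9.

9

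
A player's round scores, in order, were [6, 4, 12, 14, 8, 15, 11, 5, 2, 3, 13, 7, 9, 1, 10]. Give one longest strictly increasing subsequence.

4, 5, 7, 9, 10

Patience tails give the LIS length; then backtrack through the dp parents:
6 → extends → [6]
4 → replaces 6 → [4]
12 → extends → [4, 12]
14 → extends → [4, 12, 14]
8 → replaces 12 → [4, 8, 14]
15 → extends → [4, 8, 14, 15]
11 → replaces 14 → [4, 8, 11, 15]
5 → replaces 8 → [4, 5, 11, 15]
2 → replaces 4 → [2, 5, 11, 15]
3 → replaces 5 → [2, 3, 11, 15]
13 → replaces 15 → [2, 3, 11, 13]
7 → replaces 11 → [2, 3, 7, 13]
9 → replaces 13 → [2, 3, 7, 9]
1 → replaces 2 → [1, 3, 7, 9]
10 → extends → [1, 3, 7, 9, 10]
Length 5; one witness is 4, 5, 7, 9, 10.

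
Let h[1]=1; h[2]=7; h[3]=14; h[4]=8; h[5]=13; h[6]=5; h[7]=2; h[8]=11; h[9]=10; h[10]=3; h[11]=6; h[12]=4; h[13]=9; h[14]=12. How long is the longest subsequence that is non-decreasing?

6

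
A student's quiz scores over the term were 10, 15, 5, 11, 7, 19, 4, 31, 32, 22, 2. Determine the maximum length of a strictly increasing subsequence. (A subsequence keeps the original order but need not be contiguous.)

Let dp[i] be the length of the longest such subsequence ending at index i:
i:      1  2  3  4  5  6  7  8  9 10 11
a[i]:  10 15  5 11  7 19  4 31 32 22  2
dp:     1  2  1  2  2  3  1  4  5  4  1
Maximum dp value is 5.

5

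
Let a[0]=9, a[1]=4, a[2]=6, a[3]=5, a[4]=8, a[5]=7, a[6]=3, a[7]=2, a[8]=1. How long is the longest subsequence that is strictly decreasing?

6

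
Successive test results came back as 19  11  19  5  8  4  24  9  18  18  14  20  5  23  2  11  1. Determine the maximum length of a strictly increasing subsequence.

6

Track the smallest tail for each achievable length (strict):
19 → extends → [19]
11 → replaces 19 → [11]
19 → extends → [11, 19]
5 → replaces 11 → [5, 19]
8 → replaces 19 → [5, 8]
4 → replaces 5 → [4, 8]
24 → extends → [4, 8, 24]
9 → replaces 24 → [4, 8, 9]
18 → extends → [4, 8, 9, 18]
18 → already a tail → [4, 8, 9, 18]
14 → replaces 18 → [4, 8, 9, 14]
20 → extends → [4, 8, 9, 14, 20]
5 → replaces 8 → [4, 5, 9, 14, 20]
23 → extends → [4, 5, 9, 14, 20, 23]
2 → replaces 4 → [2, 5, 9, 14, 20, 23]
11 → replaces 14 → [2, 5, 9, 11, 20, 23]
1 → replaces 2 → [1, 5, 9, 11, 20, 23]
Six tails, so the longest strictly increasing subsequence has length 6 (e.g. 5, 8, 9, 18, 20, 23).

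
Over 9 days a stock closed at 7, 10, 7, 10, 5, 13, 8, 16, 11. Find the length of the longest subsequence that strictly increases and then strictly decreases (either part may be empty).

inc[i] = longest strictly increasing subsequence ending at i; dec[i] = longest strictly decreasing subsequence starting at i:
i:      1  2  3  4  5  6  7  8  9
a[i]:   7 10  7 10  5 13  8 16 11
inc:    1  2  1  2  1  3  2  4  3
dec:    2  3  2  2  1  2  1  2  1
Best peak at i=8 (value 16): inc=4, dec=2, length 4+2−1 = 5.

5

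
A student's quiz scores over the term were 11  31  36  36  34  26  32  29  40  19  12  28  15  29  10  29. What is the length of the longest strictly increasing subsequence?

4

Let dp[i] be the length of the longest such subsequence ending at index i:
i:      1  2  3  4  5  6  7  8  9 10 11 12 13 14 15 16
a[i]:  11 31 36 36 34 26 32 29 40 19 12 28 15 29 10 29
dp:     1  2  3  3  3  2  3  3  4  2  2  3  3  4  1  4
Maximum dp value is 4.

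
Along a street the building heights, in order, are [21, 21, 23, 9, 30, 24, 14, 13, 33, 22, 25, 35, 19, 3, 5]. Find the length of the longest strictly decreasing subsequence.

5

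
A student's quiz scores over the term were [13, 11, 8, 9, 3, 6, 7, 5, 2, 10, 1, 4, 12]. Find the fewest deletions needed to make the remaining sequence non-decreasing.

Fewest deletions = n − (longest non-decreasing subsequence).
i:      1  2  3  4  5  6  7  8  9 10 11 12 13
a[i]:  13 11  8  9  3  6  7  5  2 10  1  4 12
dp:     1  1  1  2  1  2  3  2  1  4  1  2  5
max dp = 5, so deletions = 13 − 5 = 8.

8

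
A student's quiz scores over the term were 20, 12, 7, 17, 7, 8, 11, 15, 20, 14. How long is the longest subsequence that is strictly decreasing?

4

Negate each value so 'decreasing' becomes 'increasing', then run patience tails on the negated sequence:
-20 → extends → [-20]
-12 → extends → [-20, -12]
-7 → extends → [-20, -12, -7]
-17 → replaces -12 → [-20, -17, -7]
-7 → already a tail → [-20, -17, -7]
-8 → replaces -7 → [-20, -17, -8]
-11 → replaces -8 → [-20, -17, -11]
-15 → replaces -11 → [-20, -17, -15]
-20 → already a tail → [-20, -17, -15]
-14 → extends → [-20, -17, -15, -14]
Four tails, so the longest strictly decreasing subsequence of the original has length 4.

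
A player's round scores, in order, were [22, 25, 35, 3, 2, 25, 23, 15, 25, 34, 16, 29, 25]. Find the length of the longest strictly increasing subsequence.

4

Track the smallest tail for each achievable length (strict):
22 → extends → [22]
25 → extends → [22, 25]
35 → extends → [22, 25, 35]
3 → replaces 22 → [3, 25, 35]
2 → replaces 3 → [2, 25, 35]
25 → already a tail → [2, 25, 35]
23 → replaces 25 → [2, 23, 35]
15 → replaces 23 → [2, 15, 35]
25 → replaces 35 → [2, 15, 25]
34 → extends → [2, 15, 25, 34]
16 → replaces 25 → [2, 15, 16, 34]
29 → replaces 34 → [2, 15, 16, 29]
25 → replaces 29 → [2, 15, 16, 25]
Four tails, so the longest strictly increasing subsequence has length 4 (e.g. 22, 23, 25, 34).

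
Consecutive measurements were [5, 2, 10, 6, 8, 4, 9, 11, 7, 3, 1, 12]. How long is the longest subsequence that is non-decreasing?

Track the smallest tail for each achievable length (allowing ties):
5 → extends → [5]
2 → replaces 5 → [2]
10 → extends → [2, 10]
6 → replaces 10 → [2, 6]
8 → extends → [2, 6, 8]
4 → replaces 6 → [2, 4, 8]
9 → extends → [2, 4, 8, 9]
11 → extends → [2, 4, 8, 9, 11]
7 → replaces 8 → [2, 4, 7, 9, 11]
3 → replaces 4 → [2, 3, 7, 9, 11]
1 → replaces 2 → [1, 3, 7, 9, 11]
12 → extends → [1, 3, 7, 9, 11, 12]
Six tails, so the longest non-decreasing subsequence has length 6 (e.g. 5, 6, 8, 9, 11, 12).

6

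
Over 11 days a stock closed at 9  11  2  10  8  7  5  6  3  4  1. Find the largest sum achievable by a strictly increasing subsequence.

20

Let S[i] be the best sum of a strictly increasing subsequence ending at i:
i:      1  2  3  4  5  6  7  8  9 10 11
a[i]:   9 11  2 10  8  7  5  6  3  4  1
S:      9 20  2 19 10  9  7 13  5  9  1
Maximum is 20 (e.g. 9 + 11).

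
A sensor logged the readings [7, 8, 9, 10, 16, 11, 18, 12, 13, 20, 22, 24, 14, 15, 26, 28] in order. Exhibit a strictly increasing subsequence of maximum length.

Patience tails give the LIS length; then backtrack through the dp parents:
7 → extends → [7]
8 → extends → [7, 8]
9 → extends → [7, 8, 9]
10 → extends → [7, 8, 9, 10]
16 → extends → [7, 8, 9, 10, 16]
11 → replaces 16 → [7, 8, 9, 10, 11]
18 → extends → [7, 8, 9, 10, 11, 18]
12 → replaces 18 → [7, 8, 9, 10, 11, 12]
13 → extends → [7, 8, 9, 10, 11, 12, 13]
20 → extends → [7, 8, 9, 10, 11, 12, 13, 20]
22 → extends → [7, 8, 9, 10, 11, 12, 13, 20, 22]
24 → extends → [7, 8, 9, 10, 11, 12, 13, 20, 22, 24]
14 → replaces 20 → [7, 8, 9, 10, 11, 12, 13, 14, 22, 24]
15 → replaces 22 → [7, 8, 9, 10, 11, 12, 13, 14, 15, 24]
26 → extends → [7, 8, 9, 10, 11, 12, 13, 14, 15, 24, 26]
28 → extends → [7, 8, 9, 10, 11, 12, 13, 14, 15, 24, 26, 28]
Length 12; one witness is 7, 8, 9, 10, 11, 12, 13, 20, 22, 24, 26, 28.

7, 8, 9, 10, 11, 12, 13, 20, 22, 24, 26, 28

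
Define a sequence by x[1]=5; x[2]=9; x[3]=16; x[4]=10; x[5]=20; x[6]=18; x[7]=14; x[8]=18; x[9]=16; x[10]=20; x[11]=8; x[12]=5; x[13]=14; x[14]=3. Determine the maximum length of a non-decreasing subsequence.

6

Let dp[i] be the length of the longest such subsequence ending at index i:
i:      1  2  3  4  5  6  7  8  9 10 11 12 13 14
x[i]:   5  9 16 10 20 18 14 18 16 20  8  5 14  3
dp:     1  2  3  3  4  4  4  5  5  6  2  2  5  1
Maximum dp value is 6.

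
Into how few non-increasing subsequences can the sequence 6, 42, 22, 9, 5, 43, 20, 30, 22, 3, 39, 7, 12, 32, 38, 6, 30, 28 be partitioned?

The minimum number of non-increasing subsequences covering a sequence equals the length of its longest strictly increasing subsequence.
LIS length is 6 (e.g. 6, 9, 20, 30, 32, 38), so 6 piles are needed.

6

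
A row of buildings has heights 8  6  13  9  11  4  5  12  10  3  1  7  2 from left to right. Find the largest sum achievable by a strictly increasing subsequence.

40

Let S[i] be the best sum of a strictly increasing subsequence ending at i:
i:      1  2  3  4  5  6  7  8  9 10 11 12 13
a[i]:   8  6 13  9 11  4  5 12 10  3  1  7  2
S:      8  6 21 17 28  4  9 40 27  3  1 16  3
Maximum is 40 (e.g. 8 + 9 + 11 + 12).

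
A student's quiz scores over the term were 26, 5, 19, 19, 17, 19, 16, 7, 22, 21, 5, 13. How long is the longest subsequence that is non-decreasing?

5

Let dp[i] be the length of the longest such subsequence ending at index i:
i:      1  2  3  4  5  6  7  8  9 10 11 12
a[i]:  26  5 19 19 17 19 16  7 22 21  5 13
dp:     1  1  2  3  2  4  2  2  5  5  2  3
Maximum dp value is 5.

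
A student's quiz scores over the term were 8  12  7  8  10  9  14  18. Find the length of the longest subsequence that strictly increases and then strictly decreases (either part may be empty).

inc[i] = longest strictly increasing subsequence ending at i; dec[i] = longest strictly decreasing subsequence starting at i:
i:      1  2  3  4  5  6  7  8
a[i]:   8 12  7  8 10  9 14 18
inc:    1  2  1  2  3  3  4  5
dec:    2  3  1  1  2  1  1  1
Best peak at i=8 (value 18): inc=5, dec=1, length 5+1−1 = 5.

5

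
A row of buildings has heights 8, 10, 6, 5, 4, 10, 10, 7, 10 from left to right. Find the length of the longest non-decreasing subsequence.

5

Let dp[i] be the length of the longest such subsequence ending at index i:
i:      1  2  3  4  5  6  7  8  9
a[i]:   8 10  6  5  4 10 10  7 10
dp:     1  2  1  1  1  3  4  2  5
Maximum dp value is 5.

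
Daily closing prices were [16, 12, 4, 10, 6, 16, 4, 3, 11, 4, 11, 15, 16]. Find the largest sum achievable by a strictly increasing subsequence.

56

Let S[i] be the best sum of a strictly increasing subsequence ending at i:
i:      1  2  3  4  5  6  7  8  9 10 11 12 13
a[i]:  16 12  4 10  6 16  4  3 11  4 11 15 16
S:     16 12  4 14 10 30  4  3 25  7 25 40 56
Maximum is 56 (e.g. 4 + 10 + 11 + 15 + 16).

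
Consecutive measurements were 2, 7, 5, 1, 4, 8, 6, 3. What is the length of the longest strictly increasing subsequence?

3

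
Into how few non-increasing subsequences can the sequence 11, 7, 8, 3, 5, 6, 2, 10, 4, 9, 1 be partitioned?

Place each on the leftmost legal pile:
11 → new pile 1 (tops now [11])
7 → pile 1 (tops now [7])
8 → new pile 2 (tops now [7, 8])
3 → pile 1 (tops now [3, 8])
5 → pile 2 (tops now [3, 5])
6 → new pile 3 (tops now [3, 5, 6])
2 → pile 1 (tops now [2, 5, 6])
10 → new pile 4 (tops now [2, 5, 6, 10])
4 → pile 2 (tops now [2, 4, 6, 10])
9 → pile 4 (tops now [2, 4, 6, 9])
1 → pile 1 (tops now [1, 4, 6, 9])
Four piles.

4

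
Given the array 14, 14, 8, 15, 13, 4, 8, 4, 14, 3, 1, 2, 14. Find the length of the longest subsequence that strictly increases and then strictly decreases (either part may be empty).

inc[i] = longest strictly increasing subsequence ending at i; dec[i] = longest strictly decreasing subsequence starting at i:
i:      1  2  3  4  5  6  7  8  9 10 11 12 13
a[i]:  14 14  8 15 13  4  8  4 14  3  1  2 14
inc:    1  1  1  2  2  1  2  1  3  1  1  2  3
dec:    6  6  4  6  5  3  4  3  3  2  1  1  1
Best peak at i=4 (value 15): inc=2, dec=6, length 2+6−1 = 7.

7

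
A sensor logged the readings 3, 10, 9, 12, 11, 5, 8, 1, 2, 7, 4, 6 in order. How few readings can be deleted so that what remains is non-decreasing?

Fewest deletions = n − (longest non-decreasing subsequence).
i:      1  2  3  4  5  6  7  8  9 10 11 12
a[i]:   3 10  9 12 11  5  8  1  2  7  4  6
dp:     1  2  2  3  3  2  3  1  2  3  3  4
max dp = 4, so deletions = 12 − 4 = 8.

8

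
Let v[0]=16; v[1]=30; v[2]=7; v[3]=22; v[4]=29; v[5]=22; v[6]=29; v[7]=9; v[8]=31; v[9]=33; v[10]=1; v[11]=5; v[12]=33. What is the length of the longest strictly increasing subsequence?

5

Track the smallest tail for each achievable length (strict):
16 → extends → [16]
30 → extends → [16, 30]
7 → replaces 16 → [7, 30]
22 → replaces 30 → [7, 22]
29 → extends → [7, 22, 29]
22 → already a tail → [7, 22, 29]
29 → already a tail → [7, 22, 29]
9 → replaces 22 → [7, 9, 29]
31 → extends → [7, 9, 29, 31]
33 → extends → [7, 9, 29, 31, 33]
1 → replaces 7 → [1, 9, 29, 31, 33]
5 → replaces 9 → [1, 5, 29, 31, 33]
33 → already a tail → [1, 5, 29, 31, 33]
Five tails, so the longest strictly increasing subsequence has length 5 (e.g. 16, 22, 29, 31, 33).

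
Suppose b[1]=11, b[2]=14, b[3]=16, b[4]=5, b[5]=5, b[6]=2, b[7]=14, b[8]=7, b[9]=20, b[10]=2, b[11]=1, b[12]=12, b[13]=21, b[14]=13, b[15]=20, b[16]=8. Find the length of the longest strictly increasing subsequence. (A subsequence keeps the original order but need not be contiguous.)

Let dp[i] be the length of the longest such subsequence ending at index i:
i:      1  2  3  4  5  6  7  8  9 10 11 12 13 14 15 16
b[i]:  11 14 16  5  5  2 14  7 20  2  1 12 21 13 20  8
dp:     1  2  3  1  1  1  2  2  4  1  1  3  5  4  5  3
Maximum dp value is 5.

5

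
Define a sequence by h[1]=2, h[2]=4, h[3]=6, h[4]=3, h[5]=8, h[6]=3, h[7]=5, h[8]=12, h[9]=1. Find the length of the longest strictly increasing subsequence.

5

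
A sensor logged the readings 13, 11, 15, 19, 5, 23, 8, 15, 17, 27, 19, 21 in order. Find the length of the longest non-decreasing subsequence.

Let dp[i] be the length of the longest such subsequence ending at index i:
i:      1  2  3  4  5  6  7  8  9 10 11 12
a[i]:  13 11 15 19  5 23  8 15 17 27 19 21
dp:     1  1  2  3  1  4  2  3  4  5  5  6
Maximum dp value is 6.

6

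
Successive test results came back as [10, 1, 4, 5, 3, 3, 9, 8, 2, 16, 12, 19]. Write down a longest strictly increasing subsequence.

Patience tails give the LIS length; then backtrack through the dp parents:
10 → extends → [10]
1 → replaces 10 → [1]
4 → extends → [1, 4]
5 → extends → [1, 4, 5]
3 → replaces 4 → [1, 3, 5]
3 → already a tail → [1, 3, 5]
9 → extends → [1, 3, 5, 9]
8 → replaces 9 → [1, 3, 5, 8]
2 → replaces 3 → [1, 2, 5, 8]
16 → extends → [1, 2, 5, 8, 16]
12 → replaces 16 → [1, 2, 5, 8, 12]
19 → extends → [1, 2, 5, 8, 12, 19]
Length 6; one witness is 1, 4, 5, 9, 16, 19.

1, 4, 5, 9, 16, 19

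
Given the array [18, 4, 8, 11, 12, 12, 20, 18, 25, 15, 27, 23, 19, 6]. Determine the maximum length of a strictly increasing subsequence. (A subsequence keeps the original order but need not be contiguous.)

7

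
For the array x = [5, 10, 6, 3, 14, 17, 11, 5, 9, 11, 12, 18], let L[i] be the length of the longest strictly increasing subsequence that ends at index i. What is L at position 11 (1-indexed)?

dp[i] = 1 + max{dp[j] : j<i, x[j]<x[i]} (or 1 if no such j):
i:      1  2  3  4  5  6  7  8  9 10 11 12
x[i]:   5 10  6  3 14 17 11  5  9 11 12 18
dp:     1  2  2  1  3  4  3  2  3  4  5  6
At index 11 the value is 5.

5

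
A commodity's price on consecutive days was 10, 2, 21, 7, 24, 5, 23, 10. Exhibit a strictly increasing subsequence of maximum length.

Patience tails give the LIS length; then backtrack through the dp parents:
10 → extends → [10]
2 → replaces 10 → [2]
21 → extends → [2, 21]
7 → replaces 21 → [2, 7]
24 → extends → [2, 7, 24]
5 → replaces 7 → [2, 5, 24]
23 → replaces 24 → [2, 5, 23]
10 → replaces 23 → [2, 5, 10]
Length 3; one witness is 10, 21, 24.

10, 21, 24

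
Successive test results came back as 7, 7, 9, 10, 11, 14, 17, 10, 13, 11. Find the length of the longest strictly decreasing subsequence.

Negate each value so 'decreasing' becomes 'increasing', then run patience tails on the negated sequence:
-7 → extends → [-7]
-7 → already a tail → [-7]
-9 → replaces -7 → [-9]
-10 → replaces -9 → [-10]
-11 → replaces -10 → [-11]
-14 → replaces -11 → [-14]
-17 → replaces -14 → [-17]
-10 → extends → [-17, -10]
-13 → replaces -10 → [-17, -13]
-11 → extends → [-17, -13, -11]
Three tails, so the longest strictly decreasing subsequence of the original has length 3.

3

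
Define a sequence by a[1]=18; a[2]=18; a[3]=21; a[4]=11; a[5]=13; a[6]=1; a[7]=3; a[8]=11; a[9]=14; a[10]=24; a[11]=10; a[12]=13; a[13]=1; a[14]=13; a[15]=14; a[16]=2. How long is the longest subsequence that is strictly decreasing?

5

Negate each value so 'decreasing' becomes 'increasing', then run patience tails on the negated sequence:
-18 → extends → [-18]
-18 → already a tail → [-18]
-21 → replaces -18 → [-21]
-11 → extends → [-21, -11]
-13 → replaces -11 → [-21, -13]
-1 → extends → [-21, -13, -1]
-3 → replaces -1 → [-21, -13, -3]
-11 → replaces -3 → [-21, -13, -11]
-14 → replaces -13 → [-21, -14, -11]
-24 → replaces -21 → [-24, -14, -11]
-10 → extends → [-24, -14, -11, -10]
-13 → replaces -11 → [-24, -14, -13, -10]
-1 → extends → [-24, -14, -13, -10, -1]
-13 → already a tail → [-24, -14, -13, -10, -1]
-14 → already a tail → [-24, -14, -13, -10, -1]
-2 → replaces -1 → [-24, -14, -13, -10, -2]
Five tails, so the longest strictly decreasing subsequence of the original has length 5.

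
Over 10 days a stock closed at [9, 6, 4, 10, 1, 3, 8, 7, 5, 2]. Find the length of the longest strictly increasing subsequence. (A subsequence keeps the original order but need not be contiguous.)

Track the smallest tail for each achievable length (strict):
9 → extends → [9]
6 → replaces 9 → [6]
4 → replaces 6 → [4]
10 → extends → [4, 10]
1 → replaces 4 → [1, 10]
3 → replaces 10 → [1, 3]
8 → extends → [1, 3, 8]
7 → replaces 8 → [1, 3, 7]
5 → replaces 7 → [1, 3, 5]
2 → replaces 3 → [1, 2, 5]
Three tails, so the longest strictly increasing subsequence has length 3 (e.g. 1, 3, 8).

3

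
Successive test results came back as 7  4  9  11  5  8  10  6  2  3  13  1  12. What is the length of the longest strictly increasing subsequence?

Track the smallest tail for each achievable length (strict):
7 → extends → [7]
4 → replaces 7 → [4]
9 → extends → [4, 9]
11 → extends → [4, 9, 11]
5 → replaces 9 → [4, 5, 11]
8 → replaces 11 → [4, 5, 8]
10 → extends → [4, 5, 8, 10]
6 → replaces 8 → [4, 5, 6, 10]
2 → replaces 4 → [2, 5, 6, 10]
3 → replaces 5 → [2, 3, 6, 10]
13 → extends → [2, 3, 6, 10, 13]
1 → replaces 2 → [1, 3, 6, 10, 13]
12 → replaces 13 → [1, 3, 6, 10, 12]
Five tails, so the longest strictly increasing subsequence has length 5 (e.g. 4, 5, 8, 10, 13).

5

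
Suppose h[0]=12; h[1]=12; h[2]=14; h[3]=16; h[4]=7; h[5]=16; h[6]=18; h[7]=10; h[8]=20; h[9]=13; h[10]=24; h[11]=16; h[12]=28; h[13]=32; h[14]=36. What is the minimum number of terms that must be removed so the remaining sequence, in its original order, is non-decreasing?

Fewest deletions = n − (longest non-decreasing subsequence).
i:      0  1  2  3  4  5  6  7  8  9 10 11 12 13 14
h[i]:  12 12 14 16  7 16 18 10 20 13 24 16 28 32 36
dp:     1  2  3  4  1  5  6  2  7  3  8  6  9 10 11
max dp = 11, so deletions = 15 − 11 = 4.

4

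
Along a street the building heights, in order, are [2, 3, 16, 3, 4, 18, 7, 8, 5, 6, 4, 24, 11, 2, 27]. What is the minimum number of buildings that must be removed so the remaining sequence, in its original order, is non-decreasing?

7

Fewest deletions = n − (longest non-decreasing subsequence).
i:      1  2  3  4  5  6  7  8  9 10 11 12 13 14 15
a[i]:   2  3 16  3  4 18  7  8  5  6  4 24 11  2 27
dp:     1  2  3  3  4  5  5  6  5  6  5  7  7  2  8
max dp = 8, so deletions = 15 − 8 = 7.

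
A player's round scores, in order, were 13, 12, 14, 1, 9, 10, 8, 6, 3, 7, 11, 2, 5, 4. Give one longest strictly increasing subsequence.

1, 9, 10, 11

Patience tails give the LIS length; then backtrack through the dp parents:
13 → extends → [13]
12 → replaces 13 → [12]
14 → extends → [12, 14]
1 → replaces 12 → [1, 14]
9 → replaces 14 → [1, 9]
10 → extends → [1, 9, 10]
8 → replaces 9 → [1, 8, 10]
6 → replaces 8 → [1, 6, 10]
3 → replaces 6 → [1, 3, 10]
7 → replaces 10 → [1, 3, 7]
11 → extends → [1, 3, 7, 11]
2 → replaces 3 → [1, 2, 7, 11]
5 → replaces 7 → [1, 2, 5, 11]
4 → replaces 5 → [1, 2, 4, 11]
Length 4; one witness is 1, 9, 10, 11.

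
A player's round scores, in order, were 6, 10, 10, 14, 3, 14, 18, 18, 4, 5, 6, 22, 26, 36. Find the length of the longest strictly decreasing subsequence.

2

Negate each value so 'decreasing' becomes 'increasing', then run patience tails on the negated sequence:
-6 → extends → [-6]
-10 → replaces -6 → [-10]
-10 → already a tail → [-10]
-14 → replaces -10 → [-14]
-3 → extends → [-14, -3]
-14 → already a tail → [-14, -3]
-18 → replaces -14 → [-18, -3]
-18 → already a tail → [-18, -3]
-4 → replaces -3 → [-18, -4]
-5 → replaces -4 → [-18, -5]
-6 → replaces -5 → [-18, -6]
-22 → replaces -18 → [-22, -6]
-26 → replaces -22 → [-26, -6]
-36 → replaces -26 → [-36, -6]
Two tails, so the longest strictly decreasing subsequence of the original has length 2.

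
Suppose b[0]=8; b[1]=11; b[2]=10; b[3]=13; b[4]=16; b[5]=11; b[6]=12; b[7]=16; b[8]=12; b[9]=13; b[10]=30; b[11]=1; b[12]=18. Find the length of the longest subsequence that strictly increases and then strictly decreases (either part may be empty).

inc[i] = longest strictly increasing subsequence ending at i; dec[i] = longest strictly decreasing subsequence starting at i:
i:      0  1  2  3  4  5  6  7  8  9 10 11 12
b[i]:   8 11 10 13 16 11 12 16 12 13 30  1 18
inc:    1  2  2  3  4  3  4  5  4  5  6  1  6
dec:    2  3  2  3  3  2  2  3  2  2  2  1  1
Best peak at i=7 (value 16): inc=5, dec=3, length 5+3−1 = 7.

7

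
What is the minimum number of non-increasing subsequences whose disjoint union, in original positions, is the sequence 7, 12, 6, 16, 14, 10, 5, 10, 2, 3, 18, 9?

Place each on the leftmost legal pile:
7 → new pile 1 (tops now [7])
12 → new pile 2 (tops now [7, 12])
6 → pile 1 (tops now [6, 12])
16 → new pile 3 (tops now [6, 12, 16])
14 → pile 3 (tops now [6, 12, 14])
10 → pile 2 (tops now [6, 10, 14])
5 → pile 1 (tops now [5, 10, 14])
10 → pile 2 (tops now [5, 10, 14])
2 → pile 1 (tops now [2, 10, 14])
3 → pile 2 (tops now [2, 3, 14])
18 → new pile 4 (tops now [2, 3, 14, 18])
9 → pile 3 (tops now [2, 3, 9, 18])
Four piles.

4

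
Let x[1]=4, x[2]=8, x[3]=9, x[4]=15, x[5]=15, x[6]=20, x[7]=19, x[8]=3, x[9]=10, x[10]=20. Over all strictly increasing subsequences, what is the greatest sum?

75

Let S[i] be the best sum of a strictly increasing subsequence ending at i:
i:      1  2  3  4  5  6  7  8  9 10
x[i]:   4  8  9 15 15 20 19  3 10 20
S:      4 12 21 36 36 56 55  3 31 75
Maximum is 75 (e.g. 4 + 8 + 9 + 15 + 19 + 20).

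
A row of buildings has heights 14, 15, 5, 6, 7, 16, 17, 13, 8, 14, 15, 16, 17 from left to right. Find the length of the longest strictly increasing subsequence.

8

Track the smallest tail for each achievable length (strict):
14 → extends → [14]
15 → extends → [14, 15]
5 → replaces 14 → [5, 15]
6 → replaces 15 → [5, 6]
7 → extends → [5, 6, 7]
16 → extends → [5, 6, 7, 16]
17 → extends → [5, 6, 7, 16, 17]
13 → replaces 16 → [5, 6, 7, 13, 17]
8 → replaces 13 → [5, 6, 7, 8, 17]
14 → replaces 17 → [5, 6, 7, 8, 14]
15 → extends → [5, 6, 7, 8, 14, 15]
16 → extends → [5, 6, 7, 8, 14, 15, 16]
17 → extends → [5, 6, 7, 8, 14, 15, 16, 17]
Eight tails, so the longest strictly increasing subsequence has length 8 (e.g. 5, 6, 7, 13, 14, 15, 16, 17).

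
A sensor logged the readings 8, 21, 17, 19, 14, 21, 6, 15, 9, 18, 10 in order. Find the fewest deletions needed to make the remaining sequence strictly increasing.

Fewest deletions = n − (longest strictly increasing subsequence).
Patience tails:
8 → extends → [8]
21 → extends → [8, 21]
17 → replaces 21 → [8, 17]
19 → extends → [8, 17, 19]
14 → replaces 17 → [8, 14, 19]
21 → extends → [8, 14, 19, 21]
6 → replaces 8 → [6, 14, 19, 21]
15 → replaces 19 → [6, 14, 15, 21]
9 → replaces 14 → [6, 9, 15, 21]
18 → replaces 21 → [6, 9, 15, 18]
10 → replaces 15 → [6, 9, 10, 18]
Longest strictly increasing subsequence has length 4, so deletions = 11 − 4 = 7.

7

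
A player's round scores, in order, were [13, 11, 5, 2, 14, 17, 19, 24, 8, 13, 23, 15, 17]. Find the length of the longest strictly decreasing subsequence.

Let dp[i] be the longest strictly decreasing subsequence ending at i:
i:      1  2  3  4  5  6  7  8  9 10 11 12 13
a[i]:  13 11  5  2 14 17 19 24  8 13 23 15 17
dp:     1  2  3  4  1  1  1  1  3  2  2  3  3
Maximum is 4.

4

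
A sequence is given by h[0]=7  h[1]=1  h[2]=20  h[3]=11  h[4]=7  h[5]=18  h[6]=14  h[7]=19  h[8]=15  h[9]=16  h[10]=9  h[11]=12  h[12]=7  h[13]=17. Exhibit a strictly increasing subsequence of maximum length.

7, 11, 14, 15, 16, 17

Patience tails give the LIS length; then backtrack through the dp parents:
7 → extends → [7]
1 → replaces 7 → [1]
20 → extends → [1, 20]
11 → replaces 20 → [1, 11]
7 → replaces 11 → [1, 7]
18 → extends → [1, 7, 18]
14 → replaces 18 → [1, 7, 14]
19 → extends → [1, 7, 14, 19]
15 → replaces 19 → [1, 7, 14, 15]
16 → extends → [1, 7, 14, 15, 16]
9 → replaces 14 → [1, 7, 9, 15, 16]
12 → replaces 15 → [1, 7, 9, 12, 16]
7 → already a tail → [1, 7, 9, 12, 16]
17 → extends → [1, 7, 9, 12, 16, 17]
Length 6; one witness is 7, 11, 14, 15, 16, 17.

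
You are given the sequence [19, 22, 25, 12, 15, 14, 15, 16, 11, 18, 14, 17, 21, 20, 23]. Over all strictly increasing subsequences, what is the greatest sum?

Let S[i] be the best sum of a strictly increasing subsequence ending at i:
i:       1   2   3   4   5   6   7   8   9  10  11  12  13  14  15
a[i]:   19  22  25  12  15  14  15  16  11  18  14  17  21  20  23
S:      19  41  66  12  27  26  41  57  11  75  26  74  96  95 119
Maximum is 119 (e.g. 12 + 14 + 15 + 16 + 18 + 21 + 23).

119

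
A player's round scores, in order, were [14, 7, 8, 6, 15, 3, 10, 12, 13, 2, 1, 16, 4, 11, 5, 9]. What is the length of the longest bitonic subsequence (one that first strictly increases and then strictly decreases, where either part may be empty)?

8

inc[i] = longest strictly increasing subsequence ending at i; dec[i] = longest strictly decreasing subsequence starting at i:
i:      1  2  3  4  5  6  7  8  9 10 11 12 13 14 15 16
a[i]:  14  7  8  6 15  3 10 12 13  2  1 16  4 11  5  9
inc:    1  1  2  1  3  1  3  4  5  1  1  6  2  4  3  4
dec:    6  5  5  4  4  3  3  3  3  2  1  3  1  2  1  1
Best peak at i=12 (value 16): inc=6, dec=3, length 6+3−1 = 8.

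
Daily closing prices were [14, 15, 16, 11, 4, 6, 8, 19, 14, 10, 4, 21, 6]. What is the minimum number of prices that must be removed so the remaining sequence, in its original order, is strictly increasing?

Fewest deletions = n − (longest strictly increasing subsequence).
Patience tails:
14 → extends → [14]
15 → extends → [14, 15]
16 → extends → [14, 15, 16]
11 → replaces 14 → [11, 15, 16]
4 → replaces 11 → [4, 15, 16]
6 → replaces 15 → [4, 6, 16]
8 → replaces 16 → [4, 6, 8]
19 → extends → [4, 6, 8, 19]
14 → replaces 19 → [4, 6, 8, 14]
10 → replaces 14 → [4, 6, 8, 10]
4 → already a tail → [4, 6, 8, 10]
21 → extends → [4, 6, 8, 10, 21]
6 → already a tail → [4, 6, 8, 10, 21]
Longest strictly increasing subsequence has length 5, so deletions = 13 − 5 = 8.

8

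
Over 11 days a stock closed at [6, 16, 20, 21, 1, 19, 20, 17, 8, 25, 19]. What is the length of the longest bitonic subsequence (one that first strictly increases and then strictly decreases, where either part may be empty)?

7

inc[i] = longest strictly increasing subsequence ending at i; dec[i] = longest strictly decreasing subsequence starting at i:
i:      1  2  3  4  5  6  7  8  9 10 11
a[i]:   6 16 20 21  1 19 20 17  8 25 19
inc:    1  2  3  4  1  3  4  3  2  5  4
dec:    2  2  4  4  1  3  3  2  1  2  1
Best peak at i=4 (value 21): inc=4, dec=4, length 4+4−1 = 7.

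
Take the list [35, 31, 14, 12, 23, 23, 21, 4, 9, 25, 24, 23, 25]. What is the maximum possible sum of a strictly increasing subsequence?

Let S[i] be the best sum of a strictly increasing subsequence ending at i:
i:      1  2  3  4  5  6  7  8  9 10 11 12 13
a[i]:  35 31 14 12 23 23 21  4  9 25 24 23 25
S:     35 31 14 12 37 37 35  4 13 62 61 58 86
Maximum is 86 (e.g. 14 + 23 + 24 + 25).

86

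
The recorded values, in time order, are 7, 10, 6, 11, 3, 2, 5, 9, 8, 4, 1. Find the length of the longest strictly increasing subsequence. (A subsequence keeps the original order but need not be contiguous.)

Track the smallest tail for each achievable length (strict):
7 → extends → [7]
10 → extends → [7, 10]
6 → replaces 7 → [6, 10]
11 → extends → [6, 10, 11]
3 → replaces 6 → [3, 10, 11]
2 → replaces 3 → [2, 10, 11]
5 → replaces 10 → [2, 5, 11]
9 → replaces 11 → [2, 5, 9]
8 → replaces 9 → [2, 5, 8]
4 → replaces 5 → [2, 4, 8]
1 → replaces 2 → [1, 4, 8]
Three tails, so the longest strictly increasing subsequence has length 3 (e.g. 7, 10, 11).

3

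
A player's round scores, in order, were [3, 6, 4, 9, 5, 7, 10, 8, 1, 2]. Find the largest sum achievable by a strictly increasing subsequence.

29

Let S[i] be the best sum of a strictly increasing subsequence ending at i:
i:      1  2  3  4  5  6  7  8  9 10
a[i]:   3  6  4  9  5  7 10  8  1  2
S:      3  9  7 18 12 19 29 27  1  3
Maximum is 29 (e.g. 3 + 4 + 5 + 7 + 10).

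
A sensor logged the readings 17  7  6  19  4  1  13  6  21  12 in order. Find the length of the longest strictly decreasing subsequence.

5

Negate each value so 'decreasing' becomes 'increasing', then run patience tails on the negated sequence:
-17 → extends → [-17]
-7 → extends → [-17, -7]
-6 → extends → [-17, -7, -6]
-19 → replaces -17 → [-19, -7, -6]
-4 → extends → [-19, -7, -6, -4]
-1 → extends → [-19, -7, -6, -4, -1]
-13 → replaces -7 → [-19, -13, -6, -4, -1]
-6 → already a tail → [-19, -13, -6, -4, -1]
-21 → replaces -19 → [-21, -13, -6, -4, -1]
-12 → replaces -6 → [-21, -13, -12, -4, -1]
Five tails, so the longest strictly decreasing subsequence of the original has length 5.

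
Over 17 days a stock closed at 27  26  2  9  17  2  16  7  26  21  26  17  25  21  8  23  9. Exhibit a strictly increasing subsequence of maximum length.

Patience tails give the LIS length; then backtrack through the dp parents:
27 → extends → [27]
26 → replaces 27 → [26]
2 → replaces 26 → [2]
9 → extends → [2, 9]
17 → extends → [2, 9, 17]
2 → already a tail → [2, 9, 17]
16 → replaces 17 → [2, 9, 16]
7 → replaces 9 → [2, 7, 16]
26 → extends → [2, 7, 16, 26]
21 → replaces 26 → [2, 7, 16, 21]
26 → extends → [2, 7, 16, 21, 26]
17 → replaces 21 → [2, 7, 16, 17, 26]
25 → replaces 26 → [2, 7, 16, 17, 25]
21 → replaces 25 → [2, 7, 16, 17, 21]
8 → replaces 16 → [2, 7, 8, 17, 21]
23 → extends → [2, 7, 8, 17, 21, 23]
9 → replaces 17 → [2, 7, 8, 9, 21, 23]
Length 6; one witness is 2, 9, 16, 17, 21, 23.

2, 9, 16, 17, 21, 23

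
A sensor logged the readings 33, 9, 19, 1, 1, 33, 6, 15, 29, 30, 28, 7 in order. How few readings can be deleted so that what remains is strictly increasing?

Fewest deletions = n − (longest strictly increasing subsequence).
i:      1  2  3  4  5  6  7  8  9 10 11 12
a[i]:  33  9 19  1  1 33  6 15 29 30 28  7
dp:     1  1  2  1  1  3  2  3  4  5  4  3
max dp = 5, so deletions = 12 − 5 = 7.

7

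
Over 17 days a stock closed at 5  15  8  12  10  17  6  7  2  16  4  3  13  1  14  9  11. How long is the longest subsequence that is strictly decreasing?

7

Negate each value so 'decreasing' becomes 'increasing', then run patience tails on the negated sequence:
-5 → extends → [-5]
-15 → replaces -5 → [-15]
-8 → extends → [-15, -8]
-12 → replaces -8 → [-15, -12]
-10 → extends → [-15, -12, -10]
-17 → replaces -15 → [-17, -12, -10]
-6 → extends → [-17, -12, -10, -6]
-7 → replaces -6 → [-17, -12, -10, -7]
-2 → extends → [-17, -12, -10, -7, -2]
-16 → replaces -12 → [-17, -16, -10, -7, -2]
-4 → replaces -2 → [-17, -16, -10, -7, -4]
-3 → extends → [-17, -16, -10, -7, -4, -3]
-13 → replaces -10 → [-17, -16, -13, -7, -4, -3]
-1 → extends → [-17, -16, -13, -7, -4, -3, -1]
-14 → replaces -13 → [-17, -16, -14, -7, -4, -3, -1]
-9 → replaces -7 → [-17, -16, -14, -9, -4, -3, -1]
-11 → replaces -9 → [-17, -16, -14, -11, -4, -3, -1]
Seven tails, so the longest strictly decreasing subsequence of the original has length 7.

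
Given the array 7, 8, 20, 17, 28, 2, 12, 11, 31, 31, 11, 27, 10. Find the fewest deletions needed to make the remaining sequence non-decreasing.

Fewest deletions = n − (longest non-decreasing subsequence).
Patience tails:
7 → extends → [7]
8 → extends → [7, 8]
20 → extends → [7, 8, 20]
17 → replaces 20 → [7, 8, 17]
28 → extends → [7, 8, 17, 28]
2 → replaces 7 → [2, 8, 17, 28]
12 → replaces 17 → [2, 8, 12, 28]
11 → replaces 12 → [2, 8, 11, 28]
31 → extends → [2, 8, 11, 28, 31]
31 → extends → [2, 8, 11, 28, 31, 31]
11 → replaces 28 → [2, 8, 11, 11, 31, 31]
27 → replaces 31 → [2, 8, 11, 11, 27, 31]
10 → replaces 11 → [2, 8, 10, 11, 27, 31]
Longest non-decreasing subsequence has length 6, so deletions = 13 − 6 = 7.

7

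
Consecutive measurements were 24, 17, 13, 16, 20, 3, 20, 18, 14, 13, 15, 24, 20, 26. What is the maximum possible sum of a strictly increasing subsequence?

99

Let S[i] be the best sum of a strictly increasing subsequence ending at i:
i:      1  2  3  4  5  6  7  8  9 10 11 12 13 14
a[i]:  24 17 13 16 20  3 20 18 14 13 15 24 20 26
S:     24 17 13 29 49  3 49 47 27 16 42 73 67 99
Maximum is 99 (e.g. 13 + 16 + 20 + 24 + 26).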